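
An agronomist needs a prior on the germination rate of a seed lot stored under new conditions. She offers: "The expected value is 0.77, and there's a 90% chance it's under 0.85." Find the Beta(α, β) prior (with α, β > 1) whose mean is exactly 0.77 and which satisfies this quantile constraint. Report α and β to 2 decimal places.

α ≈ 31.96, β ≈ 9.55

With mean 0.77 fixed, write α = 0.77s, β = 0.23s where s = α+β.
Need P(θ < 0.85) = 0.9 under Beta(0.77s, 0.23s). Normal approximation: (q−m)/√(m(1−m)/s) ≈ z_{0.9} = 1.28, so s ≈ 0.77·0.23·(1.28)²/(0.85−0.77)² = 45.4.
At s = 45.4: P(θ<0.85) ≈ 0.911. Adjusting to match 0.9 gives s ≈ 41.51.
So α = 0.77·41.51 ≈ 31.96, β = 0.23·41.51 ≈ 9.55.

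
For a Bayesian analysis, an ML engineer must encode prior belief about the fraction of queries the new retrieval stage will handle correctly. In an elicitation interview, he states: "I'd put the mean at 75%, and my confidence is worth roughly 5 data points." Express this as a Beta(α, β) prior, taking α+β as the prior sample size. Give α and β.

α = 3.75, β = 1.25

Under the effective-sample-size interpretation, Beta(α, β) has prior mean α/(α+β) and prior sample size α+β.
So α+β = 5 and α/(α+β) = 0.75, giving α = 0.75·5 = 3.75 and β = 5 − 3.75 = 1.25.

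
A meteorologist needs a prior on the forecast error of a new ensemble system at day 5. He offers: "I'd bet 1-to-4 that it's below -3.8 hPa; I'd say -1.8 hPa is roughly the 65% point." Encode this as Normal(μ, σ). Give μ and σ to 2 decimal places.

For Normal(μ,σ), the p-quantile is μ + z_p·σ. Here z_{0.2} = -0.8416, z_{0.65} = 0.3853.
So -3.8 = μ − 0.8416σ and -1.8 = μ + 0.3853σ.
Subtracting: σ = (-1.8 − -3.8)/(0.3853 − (-0.8416)) = 1.63.
Then μ = -3.8 − (-0.8416)·1.63 = -2.43.

μ = -2.43, σ = 1.63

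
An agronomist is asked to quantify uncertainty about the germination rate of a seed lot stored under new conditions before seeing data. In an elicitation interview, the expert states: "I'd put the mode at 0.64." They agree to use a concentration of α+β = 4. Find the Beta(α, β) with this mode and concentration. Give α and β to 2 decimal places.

α = 2.28, β = 1.72

For α,β > 1 the Beta mode is (α−1)/(α+β−2). With α+β = 4, the mode is (α−1)/2.
Set (α−1)/2 = 0.64 → α = 1 + 0.64·2 = 2.28.
β = 4 − α = 1.72.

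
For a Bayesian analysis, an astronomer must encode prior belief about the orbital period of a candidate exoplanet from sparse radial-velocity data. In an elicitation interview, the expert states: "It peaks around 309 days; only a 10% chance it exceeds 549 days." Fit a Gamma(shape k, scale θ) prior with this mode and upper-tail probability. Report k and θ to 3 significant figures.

Gamma(k,θ) with k>1 has mode (k−1)θ, so θ = 309/(k−1).
Need P(X < 549) = 0.9 with θ tied to k this way. Start at k = 2, θ = 309: P(X<549) ≈ 0.530.
Too low — raise k to concentrate. Iterating converges to k ≈ 6.76.
Then θ = 309/(6.76−1) ≈ 53.7.

k ≈ 6.76, θ ≈ 53.7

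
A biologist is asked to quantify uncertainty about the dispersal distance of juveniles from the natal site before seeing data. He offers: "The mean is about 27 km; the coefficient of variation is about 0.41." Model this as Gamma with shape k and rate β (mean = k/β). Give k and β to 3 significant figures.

k ≈ 5.95, β ≈ 0.22

For Gamma(k, rate β): mean = k/β, variance = k/β², so CV = 1/√k.
CV = 0.41, hence k = 1/CV² = 5.95.
Then β = k/mean = 5.95/27 = 0.22.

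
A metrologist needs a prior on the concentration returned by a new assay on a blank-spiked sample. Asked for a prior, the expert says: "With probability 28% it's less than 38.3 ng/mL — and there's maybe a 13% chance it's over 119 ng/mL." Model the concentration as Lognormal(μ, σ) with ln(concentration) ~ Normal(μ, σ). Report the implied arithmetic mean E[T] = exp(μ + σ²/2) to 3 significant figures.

If T ~ Lognormal(μ,σ) then ln T ~ Normal(μ,σ), so the p-quantile of ln T is μ + z_p·σ.
ln(38.3) = 3.645 and ln(119) = 4.779; z_{0.28} = -0.5828, z_{0.87} = 1.126.
σ = (4.779 − 3.645)/(1.126 − (-0.5828)) = 0.663.
μ = 3.645 − (-0.5828)·0.663 = 4.032.
E[T] = exp(μ + σ²/2) = exp(4.032 + 0.2200) = 70.2 ng/mL.

E[T] ≈ 70.2 ng/mL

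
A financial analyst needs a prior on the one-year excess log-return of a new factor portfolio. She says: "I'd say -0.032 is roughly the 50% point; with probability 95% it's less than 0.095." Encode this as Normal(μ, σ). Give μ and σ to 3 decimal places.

μ = -0.032, σ = 0.077

The p-quantile of Normal(μ,σ) is μ + z_p·σ, with z_{0.5} = 0 and z_{0.95} = 1.645.
Eliminate σ: μ = (z₂·x₁ − z₁·x₂)/(z₂ − z₁) = (1.645·-0.032 − (0)·0.095)/1.645 = -0.032.
Then σ = (x₂ − x₁)/(z₂ − z₁) = (0.095 − -0.032)/1.645 = 0.077.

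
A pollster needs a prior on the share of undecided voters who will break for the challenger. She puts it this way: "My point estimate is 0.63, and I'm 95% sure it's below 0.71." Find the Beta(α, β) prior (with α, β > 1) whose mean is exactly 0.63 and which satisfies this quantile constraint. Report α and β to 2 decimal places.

With mean 0.63 fixed, write α = 0.63s, β = 0.37s where s = α+β.
Need P(θ < 0.71) = 0.95 under Beta(0.63s, 0.37s). Normal approximation: (q−m)/√(m(1−m)/s) ≈ z_{0.95} = 1.64, so s ≈ 0.63·0.37·(1.64)²/(0.71−0.63)² = 98.5.
At s = 98.5: P(θ<0.71) ≈ 0.954. Adjusting to match 0.95 gives s ≈ 93.82.
So α = 0.63·93.82 ≈ 59.11, β = 0.37·93.82 ≈ 34.71.

α ≈ 59.11, β ≈ 34.71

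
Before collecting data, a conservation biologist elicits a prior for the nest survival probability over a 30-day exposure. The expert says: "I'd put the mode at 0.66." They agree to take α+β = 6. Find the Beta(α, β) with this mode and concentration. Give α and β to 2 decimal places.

For α,β > 1 the Beta mode is (α−1)/(α+β−2). With α+β = 6, the mode is (α−1)/4.
Set (α−1)/4 = 0.66 → α = 1 + 0.66·4 = 3.64.
β = 6 − α = 2.36.

α = 3.64, β = 2.36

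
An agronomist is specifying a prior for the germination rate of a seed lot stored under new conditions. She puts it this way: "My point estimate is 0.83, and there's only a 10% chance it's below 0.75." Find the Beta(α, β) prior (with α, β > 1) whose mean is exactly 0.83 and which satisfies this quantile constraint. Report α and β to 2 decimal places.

With mean 0.83 fixed, write α = 0.83s, β = 0.17s where s = α+β.
Need P(θ < 0.75) = 0.1 under Beta(0.83s, 0.17s). Normal approximation: (q−m)/√(m(1−m)/s) ≈ z_{0.1} = -1.28, so s ≈ 0.83·0.17·(-1.28)²/(0.75−0.83)² = 36.2.
At s = 36.2: P(θ<0.75) ≈ 0.106. Adjusting to match 0.1 gives s ≈ 38.62.
So α = 0.83·38.62 ≈ 32.05, β = 0.17·38.62 ≈ 6.56.

α ≈ 32.05, β ≈ 6.56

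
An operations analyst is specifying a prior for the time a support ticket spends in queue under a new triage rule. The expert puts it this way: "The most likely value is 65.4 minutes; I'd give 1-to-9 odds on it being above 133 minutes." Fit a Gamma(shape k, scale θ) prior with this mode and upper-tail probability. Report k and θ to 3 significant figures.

Gamma(k,θ) with k>1 has mode (k−1)θ, so θ = 65.4/(k−1).
Need P(X < 133) = 0.9 with θ tied to k this way. Start at k = 2, θ = 65.4: P(X<133) ≈ 0.603.
Too low — raise k to concentrate. Iterating converges to k ≈ 4.81.
Then θ = 65.4/(4.81−1) ≈ 17.2.

k ≈ 4.81, θ ≈ 17.2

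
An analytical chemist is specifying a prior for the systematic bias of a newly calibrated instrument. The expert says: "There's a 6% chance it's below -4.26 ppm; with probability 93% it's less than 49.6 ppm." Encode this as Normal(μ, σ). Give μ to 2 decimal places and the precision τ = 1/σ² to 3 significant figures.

For Normal(μ,σ), the p-quantile is μ + z_p·σ. Here z_{0.06} = -1.555, z_{0.93} = 1.476.
So -4.26 = μ − 1.555σ and 49.6 = μ + 1.476σ.
Subtracting: σ = (49.6 − -4.26)/(1.476 − (-1.555)) = 17.77.
Then μ = -4.26 − (-1.555)·17.77 = 23.37.
Precision τ = 1/σ² = 1/17.77² = 0.00317.

μ = 23.37, τ = 0.00317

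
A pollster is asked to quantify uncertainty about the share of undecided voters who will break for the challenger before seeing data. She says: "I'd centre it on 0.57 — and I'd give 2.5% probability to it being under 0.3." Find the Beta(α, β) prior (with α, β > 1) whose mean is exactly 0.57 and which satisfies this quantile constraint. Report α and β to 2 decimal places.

α ≈ 7.09, β ≈ 5.35

With mean 0.57 fixed, write α = 0.57s, β = 0.43s where s = α+β.
Need P(θ < 0.3) = 0.025 under Beta(0.57s, 0.43s). Normal approximation: (q−m)/√(m(1−m)/s) ≈ z_{0.025} = -1.96, so s ≈ 0.57·0.43·(-1.96)²/(0.3−0.57)² = 12.9.
At s = 12.9: P(θ<0.3) ≈ 0.023. Adjusting to match 0.025 gives s ≈ 12.44.
So α = 0.57·12.44 ≈ 7.09, β = 0.43·12.44 ≈ 5.35.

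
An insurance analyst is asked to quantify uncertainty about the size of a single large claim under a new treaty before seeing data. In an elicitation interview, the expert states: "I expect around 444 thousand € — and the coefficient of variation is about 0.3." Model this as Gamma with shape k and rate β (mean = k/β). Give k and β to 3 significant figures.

For Gamma(k, rate β): mean = k/β, variance = k/β², so CV = 1/√k.
CV = 0.3, hence k = 1/CV² = 11.1.
Then β = k/mean = 11.1/444 = 0.025.

k ≈ 11.1, β ≈ 0.025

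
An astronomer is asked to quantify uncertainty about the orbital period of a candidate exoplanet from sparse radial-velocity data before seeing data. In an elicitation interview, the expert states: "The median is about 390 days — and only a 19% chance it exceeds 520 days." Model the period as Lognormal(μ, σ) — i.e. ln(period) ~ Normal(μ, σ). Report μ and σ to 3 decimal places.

μ ≈ 5.966, σ ≈ 0.328

If T ~ Lognormal(μ,σ) then ln T ~ Normal(μ,σ), so the p-quantile of ln T is μ + z_p·σ.
ln(390) = 5.966 and ln(520) = 6.254; z_{0.5} = 0, z_{0.81} = 0.8779.
σ = (6.254 − 5.966)/(0.8779 − (0)) = 0.328.
μ = 5.966 − (0)·0.328 = 5.966.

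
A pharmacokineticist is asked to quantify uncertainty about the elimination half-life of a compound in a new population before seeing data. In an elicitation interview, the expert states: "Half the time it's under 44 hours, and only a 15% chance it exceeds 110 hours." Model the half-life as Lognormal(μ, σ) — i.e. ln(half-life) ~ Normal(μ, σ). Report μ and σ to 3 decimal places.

μ ≈ 3.784, σ ≈ 0.884

If T ~ Lognormal(μ,σ) then ln T ~ Normal(μ,σ), so the p-quantile of ln T is μ + z_p·σ.
ln(44) = 3.784 and ln(110) = 4.7; z_{0.5} = 0, z_{0.85} = 1.036.
σ = (4.7 − 3.784)/(1.036 − (0)) = 0.884.
μ = 3.784 − (0)·0.884 = 3.784.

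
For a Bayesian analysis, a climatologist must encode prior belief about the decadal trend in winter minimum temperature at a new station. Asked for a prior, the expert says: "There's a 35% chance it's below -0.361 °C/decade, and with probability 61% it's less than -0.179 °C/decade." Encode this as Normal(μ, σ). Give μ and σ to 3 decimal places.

The p-quantile of Normal(μ,σ) is μ + z_p·σ, with z_{0.35} = -0.3853 and z_{0.61} = 0.2793.
Eliminate σ: μ = (z₂·x₁ − z₁·x₂)/(z₂ − z₁) = (0.2793·-0.361 − (-0.3853)·-0.179)/0.6646 = -0.255.
Then σ = (x₂ − x₁)/(z₂ − z₁) = (-0.179 − -0.361)/0.6646 = 0.274.

μ = -0.255, σ = 0.274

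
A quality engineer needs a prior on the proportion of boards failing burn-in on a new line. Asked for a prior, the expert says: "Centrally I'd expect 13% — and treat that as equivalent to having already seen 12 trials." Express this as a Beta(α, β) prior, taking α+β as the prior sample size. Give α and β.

Under the effective-sample-size interpretation, Beta(α, β) has prior mean α/(α+β) and prior sample size α+β.
So α+β = 12 and α/(α+β) = 0.13, giving α = 0.13·12 = 1.56 and β = 12 − 1.56 = 10.44.

α = 1.56, β = 10.44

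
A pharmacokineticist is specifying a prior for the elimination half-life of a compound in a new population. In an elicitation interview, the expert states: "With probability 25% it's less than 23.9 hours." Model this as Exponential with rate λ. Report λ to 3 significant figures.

P(T < 23.9) = 1 − e^(−λ·23.9) = 0.25, so λ = −ln(1−0.25)/23.9 = −ln(0.75)/23.9 = 0.012.

λ ≈ 0.012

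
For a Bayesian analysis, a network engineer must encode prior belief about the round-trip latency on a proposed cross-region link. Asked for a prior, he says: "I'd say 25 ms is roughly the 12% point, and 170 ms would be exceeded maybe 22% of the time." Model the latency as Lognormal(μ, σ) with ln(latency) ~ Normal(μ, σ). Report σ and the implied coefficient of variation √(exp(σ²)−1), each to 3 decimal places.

If T ~ Lognormal(μ,σ) then ln T ~ Normal(μ,σ), so the p-quantile of ln T is μ + z_p·σ.
ln(25) = 3.219 and ln(170) = 5.136; z_{0.12} = -1.175, z_{0.78} = 0.7722.
σ = (5.136 − 3.219)/(0.7722 − (-1.175)) = 0.984.
μ = 3.219 − (-1.175)·0.984 = 4.376.
CV = √(exp(σ²)−1) = √(exp(0.9692)−1) = 1.279.

σ ≈ 0.984, CV ≈ 1.279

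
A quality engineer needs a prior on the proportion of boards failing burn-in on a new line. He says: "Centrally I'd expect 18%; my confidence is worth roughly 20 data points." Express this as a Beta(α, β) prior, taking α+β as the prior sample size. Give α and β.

Under the effective-sample-size interpretation, Beta(α, β) has prior mean α/(α+β) and prior sample size α+β.
So α+β = 20 and α/(α+β) = 0.18, giving α = 0.18·20 = 3.6 and β = 20 − 3.6 = 16.4.

α = 3.6, β = 16.4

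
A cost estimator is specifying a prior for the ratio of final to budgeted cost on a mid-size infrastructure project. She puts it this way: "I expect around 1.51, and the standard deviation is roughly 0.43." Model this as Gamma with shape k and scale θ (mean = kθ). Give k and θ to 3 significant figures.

k ≈ 12.3, θ ≈ 0.122

For Gamma(k, scale θ): mean = kθ, variance = kθ², so CV = 1/√k.
CV = SD/mean = 0.43/1.51 = 0.2848, hence k = 1/CV² = 12.3.
Then θ = mean/k = 1.51/12.3 = 0.122.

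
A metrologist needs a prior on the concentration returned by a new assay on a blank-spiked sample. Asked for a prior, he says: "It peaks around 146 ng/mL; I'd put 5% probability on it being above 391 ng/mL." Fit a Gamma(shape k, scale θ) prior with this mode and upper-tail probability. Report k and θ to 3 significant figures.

k ≈ 3.77, θ ≈ 52.6

Gamma(k,θ) with k>1 has mode (k−1)θ, so θ = 146/(k−1).
Need P(X < 391) = 0.95 with θ tied to k this way. Start at k = 2, θ = 146: P(X<391) ≈ 0.747.
Too low — raise k to concentrate. Iterating converges to k ≈ 3.77.
Then θ = 146/(3.77−1) ≈ 52.6.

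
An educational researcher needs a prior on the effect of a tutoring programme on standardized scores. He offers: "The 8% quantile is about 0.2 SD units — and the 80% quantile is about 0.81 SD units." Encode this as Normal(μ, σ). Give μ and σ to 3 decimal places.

μ = 0.581, σ = 0.272

For Normal(μ,σ), the p-quantile is μ + z_p·σ. Here z_{0.08} = -1.405, z_{0.8} = 0.8416.
So 0.2 = μ − 1.405σ and 0.81 = μ + 0.8416σ.
Subtracting: σ = (0.81 − 0.2)/(0.8416 − (-1.405)) = 0.272.
Then μ = 0.2 − (-1.405)·0.272 = 0.581.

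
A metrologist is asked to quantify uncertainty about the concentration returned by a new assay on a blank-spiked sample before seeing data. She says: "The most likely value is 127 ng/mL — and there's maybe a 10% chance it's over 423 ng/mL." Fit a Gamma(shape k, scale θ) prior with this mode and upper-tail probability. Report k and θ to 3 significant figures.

Gamma(k,θ) with k>1 has mode (k−1)θ, so θ = 127/(k−1).
Need P(X < 423) = 0.9 with θ tied to k this way. Start at k = 2, θ = 127: P(X<423) ≈ 0.845.
Too low — raise k to concentrate. Iterating converges to k ≈ 2.3.
Then θ = 127/(2.3−1) ≈ 97.7.

k ≈ 2.3, θ ≈ 97.7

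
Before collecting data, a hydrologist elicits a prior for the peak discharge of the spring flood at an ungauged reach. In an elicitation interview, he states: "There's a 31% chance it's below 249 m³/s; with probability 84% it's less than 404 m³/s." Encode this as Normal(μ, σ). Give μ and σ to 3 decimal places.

The p-quantile of Normal(μ,σ) is μ + z_p·σ, with z_{0.31} = -0.4959 and z_{0.84} = 0.9945.
Eliminate σ: μ = (z₂·x₁ − z₁·x₂)/(z₂ − z₁) = (0.9945·249 − (-0.4959)·404)/1.49 = 300.571.
Then σ = (x₂ − x₁)/(z₂ − z₁) = (404 − 249)/1.49 = 104.005.

μ = 300.571, σ = 104.005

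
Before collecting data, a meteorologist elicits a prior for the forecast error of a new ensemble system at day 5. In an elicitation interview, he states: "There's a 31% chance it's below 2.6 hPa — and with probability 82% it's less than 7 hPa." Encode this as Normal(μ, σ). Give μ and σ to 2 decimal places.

μ = 4.15, σ = 3.12

The p-quantile of Normal(μ,σ) is μ + z_p·σ, with z_{0.31} = -0.4959 and z_{0.82} = 0.9154.
Eliminate σ: μ = (z₂·x₁ − z₁·x₂)/(z₂ − z₁) = (0.9154·2.6 − (-0.4959)·7)/1.411 = 4.15.
Then σ = (x₂ − x₁)/(z₂ − z₁) = (7 − 2.6)/1.411 = 3.12.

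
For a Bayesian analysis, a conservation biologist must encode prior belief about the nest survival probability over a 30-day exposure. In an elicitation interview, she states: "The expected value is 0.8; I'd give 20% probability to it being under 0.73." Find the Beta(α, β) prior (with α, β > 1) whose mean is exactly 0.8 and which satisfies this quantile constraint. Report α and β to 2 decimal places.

α ≈ 16.65, β ≈ 4.16

With mean 0.8 fixed, write α = 0.8s, β = 0.2s where s = α+β.
Need P(θ < 0.73) = 0.2 under Beta(0.8s, 0.2s). Normal approximation: (q−m)/√(m(1−m)/s) ≈ z_{0.2} = -0.842, so s ≈ 0.8·0.2·(-0.842)²/(0.73−0.8)² = 23.1.
At s = 23.1: P(θ<0.73) ≈ 0.190. Adjusting to match 0.2 gives s ≈ 20.81.
So α = 0.8·20.81 ≈ 16.65, β = 0.2·20.81 ≈ 4.16.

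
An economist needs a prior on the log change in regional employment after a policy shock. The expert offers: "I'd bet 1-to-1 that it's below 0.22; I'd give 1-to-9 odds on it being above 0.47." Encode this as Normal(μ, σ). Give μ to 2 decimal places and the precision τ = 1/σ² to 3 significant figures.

μ = 0.22, τ = 26.3

For Normal(μ,σ), the p-quantile is μ + z_p·σ. Here z_{0.5} = 0, z_{0.9} = 1.282.
So 0.22 = μ + 0σ and 0.47 = μ + 1.282σ.
Subtracting: σ = (0.47 − 0.22)/(1.282 − (0)) = 0.20.
Then μ = 0.22 − (0)·0.20 = 0.22.
Precision τ = 1/σ² = 1/0.1951² = 26.3.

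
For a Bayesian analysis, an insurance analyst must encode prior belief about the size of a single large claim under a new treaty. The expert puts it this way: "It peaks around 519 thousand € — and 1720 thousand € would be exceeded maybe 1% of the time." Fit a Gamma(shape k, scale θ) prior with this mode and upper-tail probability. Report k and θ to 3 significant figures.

Gamma(k,θ) with k>1 has mode (k−1)θ, so θ = 519/(k−1).
Need P(X < 1720) = 0.99 with θ tied to k this way. Start at k = 2, θ = 519: P(X<1720) ≈ 0.843.
Too low — raise k to concentrate. Iterating converges to k ≈ 4.06.
Then θ = 519/(4.06−1) ≈ 170.

k ≈ 4.06, θ ≈ 170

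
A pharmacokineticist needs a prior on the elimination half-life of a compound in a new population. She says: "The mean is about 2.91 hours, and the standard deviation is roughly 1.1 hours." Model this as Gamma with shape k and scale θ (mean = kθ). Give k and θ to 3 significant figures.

k ≈ 7, θ ≈ 0.416

For Gamma(k, scale θ): mean = kθ, variance = kθ², so CV = 1/√k.
CV = SD/mean = 1.1/2.91 = 0.378, hence k = 1/CV² = 7.
Then θ = mean/k = 2.91/7 = 0.416.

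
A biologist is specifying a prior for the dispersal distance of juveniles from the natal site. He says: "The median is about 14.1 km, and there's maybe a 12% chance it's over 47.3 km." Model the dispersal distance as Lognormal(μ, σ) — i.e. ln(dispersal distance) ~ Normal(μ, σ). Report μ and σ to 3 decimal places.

μ ≈ 2.646, σ ≈ 1.030

If T ~ Lognormal(μ,σ) then ln T ~ Normal(μ,σ), so the p-quantile of ln T is μ + z_p·σ.
ln(14.1) = 2.646 and ln(47.3) = 3.857; z_{0.5} = 0, z_{0.88} = 1.175.
σ = (3.857 − 2.646)/(1.175 − (0)) = 1.030.
μ = 2.646 − (0)·1.030 = 2.646.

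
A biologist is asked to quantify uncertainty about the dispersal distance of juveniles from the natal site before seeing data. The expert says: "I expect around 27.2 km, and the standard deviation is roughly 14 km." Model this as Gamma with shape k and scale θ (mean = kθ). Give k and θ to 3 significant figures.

For Gamma(k, scale θ): mean = kθ, variance = kθ², so CV = 1/√k.
CV = SD/mean = 14/27.2 = 0.5147, hence k = 1/CV² = 3.77.
Then θ = mean/k = 27.2/3.77 = 7.21.

k ≈ 3.77, θ ≈ 7.21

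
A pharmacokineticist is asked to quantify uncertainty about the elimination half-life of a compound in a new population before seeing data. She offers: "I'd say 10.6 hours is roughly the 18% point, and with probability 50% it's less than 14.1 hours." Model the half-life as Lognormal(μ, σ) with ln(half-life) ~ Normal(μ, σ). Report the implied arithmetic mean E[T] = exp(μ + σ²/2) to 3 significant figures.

E[T] ≈ 14.8 hours

If T ~ Lognormal(μ,σ) then ln T ~ Normal(μ,σ), so the p-quantile of ln T is μ + z_p·σ.
ln(10.6) = 2.361 and ln(14.1) = 2.646; z_{0.18} = -0.9154, z_{0.5} = 0.
σ = (2.646 − 2.361)/(0 − (-0.9154)) = 0.312.
μ = 2.361 − (-0.9154)·0.312 = 2.646.
E[T] = exp(μ + σ²/2) = exp(2.646 + 0.0486) = 14.8 hours.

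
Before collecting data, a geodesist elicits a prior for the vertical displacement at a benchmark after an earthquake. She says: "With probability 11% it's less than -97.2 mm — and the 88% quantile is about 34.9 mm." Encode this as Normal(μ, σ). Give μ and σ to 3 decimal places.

μ = -29.732, σ = 55.007

For Normal(μ,σ), the p-quantile is μ + z_p·σ. Here z_{0.11} = -1.227, z_{0.88} = 1.175.
So -97.2 = μ − 1.227σ and 34.9 = μ + 1.175σ.
Subtracting: σ = (34.9 − -97.2)/(1.175 − (-1.227)) = 55.007.
Then μ = -97.2 − (-1.227)·55.007 = -29.732.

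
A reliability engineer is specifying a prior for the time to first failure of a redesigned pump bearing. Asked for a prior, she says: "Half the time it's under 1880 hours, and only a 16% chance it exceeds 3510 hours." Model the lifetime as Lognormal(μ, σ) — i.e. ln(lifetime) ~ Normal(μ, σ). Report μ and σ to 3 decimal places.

If T ~ Lognormal(μ,σ) then ln T ~ Normal(μ,σ), so the p-quantile of ln T is μ + z_p·σ.
ln(1880) = 7.539 and ln(3510) = 8.163; z_{0.5} = 0, z_{0.84} = 0.9945.
σ = (8.163 − 7.539)/(0.9945 − (0)) = 0.628.
μ = 7.539 − (0)·0.628 = 7.539.

μ ≈ 7.539, σ ≈ 0.628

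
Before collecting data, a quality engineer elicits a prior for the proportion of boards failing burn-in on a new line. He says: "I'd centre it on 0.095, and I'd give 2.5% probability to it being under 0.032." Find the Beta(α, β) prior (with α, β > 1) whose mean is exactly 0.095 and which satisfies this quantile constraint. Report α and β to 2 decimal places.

With mean 0.095 fixed, write α = 0.095s, β = 0.905s where s = α+β.
Need P(θ < 0.032) = 0.025 under Beta(0.095s, 0.905s). Normal approximation: (q−m)/√(m(1−m)/s) ≈ z_{0.025} = -1.96, so s ≈ 0.095·0.905·(-1.96)²/(0.032−0.095)² = 83.2.
At s = 83.2: P(θ<0.032) ≈ 0.005. Adjusting to match 0.025 gives s ≈ 52.17.
So α = 0.095·52.17 ≈ 4.96, β = 0.905·52.17 ≈ 47.21.

α ≈ 4.96, β ≈ 47.21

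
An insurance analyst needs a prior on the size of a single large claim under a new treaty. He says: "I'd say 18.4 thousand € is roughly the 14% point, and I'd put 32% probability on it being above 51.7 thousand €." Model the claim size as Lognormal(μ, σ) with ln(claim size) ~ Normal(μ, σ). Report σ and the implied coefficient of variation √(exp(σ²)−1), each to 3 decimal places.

If T ~ Lognormal(μ,σ) then ln T ~ Normal(μ,σ), so the p-quantile of ln T is μ + z_p·σ.
ln(18.4) = 2.912 and ln(51.7) = 3.945; z_{0.14} = -1.08, z_{0.68} = 0.4677.
σ = (3.945 − 2.912)/(0.4677 − (-1.08)) = 0.667.
μ = 2.912 − (-1.08)·0.667 = 3.633.
CV = √(exp(σ²)−1) = √(exp(0.4454)−1) = 0.749.

σ ≈ 0.667, CV ≈ 0.749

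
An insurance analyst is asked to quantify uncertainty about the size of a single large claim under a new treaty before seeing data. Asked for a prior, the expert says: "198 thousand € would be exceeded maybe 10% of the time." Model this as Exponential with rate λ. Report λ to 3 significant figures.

P(T > 198.0) = e^(−λ·198.0) = 0.1, so λ = −ln(0.1)/198.0 = 0.0116.

λ ≈ 0.0116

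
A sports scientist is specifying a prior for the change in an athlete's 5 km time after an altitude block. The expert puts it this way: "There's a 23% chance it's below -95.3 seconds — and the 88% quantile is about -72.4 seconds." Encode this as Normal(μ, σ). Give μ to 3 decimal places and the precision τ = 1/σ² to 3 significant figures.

μ = -86.459, τ = 0.00698

For Normal(μ,σ), the p-quantile is μ + z_p·σ. Here z_{0.23} = -0.7388, z_{0.88} = 1.175.
So -95.3 = μ − 0.7388σ and -72.4 = μ + 1.175σ.
Subtracting: σ = (-72.4 − -95.3)/(1.175 − (-0.7388)) = 11.966.
Then μ = -95.3 − (-0.7388)·11.966 = -86.459.
Precision τ = 1/σ² = 1/11.97² = 0.00698.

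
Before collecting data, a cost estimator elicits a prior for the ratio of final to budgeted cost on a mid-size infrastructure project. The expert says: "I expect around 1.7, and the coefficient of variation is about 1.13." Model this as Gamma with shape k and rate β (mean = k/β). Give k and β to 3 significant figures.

For Gamma(k, rate β): mean = k/β, variance = k/β², so CV = 1/√k.
CV = 1.13, hence k = 1/CV² = 0.783.
Then β = k/mean = 0.783/1.7 = 0.461.

k ≈ 0.783, β ≈ 0.461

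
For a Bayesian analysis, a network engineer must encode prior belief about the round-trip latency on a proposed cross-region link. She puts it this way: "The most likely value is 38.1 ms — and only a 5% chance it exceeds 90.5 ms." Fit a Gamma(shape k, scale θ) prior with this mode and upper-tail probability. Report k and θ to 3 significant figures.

Gamma(k,θ) with k>1 has mode (k−1)θ, so θ = 38.1/(k−1).
Need P(X < 90.5) = 0.95 with θ tied to k this way. Start at k = 2, θ = 38.1: P(X<90.5) ≈ 0.686.
Too low — raise k to concentrate. Iterating converges to k ≈ 4.65.
Then θ = 38.1/(4.65−1) ≈ 10.4.

k ≈ 4.65, θ ≈ 10.4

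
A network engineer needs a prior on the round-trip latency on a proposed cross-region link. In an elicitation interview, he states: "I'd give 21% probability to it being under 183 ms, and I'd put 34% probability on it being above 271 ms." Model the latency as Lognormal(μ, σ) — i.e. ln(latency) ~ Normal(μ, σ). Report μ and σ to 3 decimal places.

μ ≈ 5.469, σ ≈ 0.322

If T ~ Lognormal(μ,σ) then ln T ~ Normal(μ,σ), so the p-quantile of ln T is μ + z_p·σ.
ln(183) = 5.209 and ln(271) = 5.602; z_{0.21} = -0.8064, z_{0.66} = 0.4125.
σ = (5.602 − 5.209)/(0.4125 − (-0.8064)) = 0.322.
μ = 5.209 − (-0.8064)·0.322 = 5.469.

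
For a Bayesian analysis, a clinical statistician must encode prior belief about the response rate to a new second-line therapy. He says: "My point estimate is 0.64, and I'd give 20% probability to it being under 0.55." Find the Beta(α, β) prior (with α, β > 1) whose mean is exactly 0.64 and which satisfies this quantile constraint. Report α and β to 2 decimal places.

α ≈ 12.54, β ≈ 7.05

With mean 0.64 fixed, write α = 0.64s, β = 0.36s where s = α+β.
Need P(θ < 0.55) = 0.2 under Beta(0.64s, 0.36s). Normal approximation: (q−m)/√(m(1−m)/s) ≈ z_{0.2} = -0.842, so s ≈ 0.64·0.36·(-0.842)²/(0.55−0.64)² = 20.1.
At s = 20.1: P(θ<0.55) ≈ 0.197. Adjusting to match 0.2 gives s ≈ 19.59.
So α = 0.64·19.59 ≈ 12.54, β = 0.36·19.59 ≈ 7.05.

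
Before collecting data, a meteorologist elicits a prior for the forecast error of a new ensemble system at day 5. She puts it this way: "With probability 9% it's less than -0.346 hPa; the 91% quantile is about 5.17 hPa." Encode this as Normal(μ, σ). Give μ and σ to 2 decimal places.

μ = 2.41, σ = 2.06

For Normal(μ,σ), the p-quantile is μ + z_p·σ. Here z_{0.09} = -1.341, z_{0.91} = 1.341.
So -0.346 = μ − 1.341σ and 5.17 = μ + 1.341σ.
Subtracting: σ = (5.17 − -0.346)/(1.341 − (-1.341)) = 2.06.
Then μ = -0.346 − (-1.341)·2.06 = 2.41.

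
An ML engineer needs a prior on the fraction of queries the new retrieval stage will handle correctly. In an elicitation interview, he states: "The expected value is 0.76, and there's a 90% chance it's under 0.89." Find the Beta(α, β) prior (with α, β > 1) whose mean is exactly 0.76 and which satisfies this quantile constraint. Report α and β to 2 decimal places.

With mean 0.76 fixed, write α = 0.76s, β = 0.24s where s = α+β.
Need P(θ < 0.89) = 0.9 under Beta(0.76s, 0.24s). Normal approximation: (q−m)/√(m(1−m)/s) ≈ z_{0.9} = 1.28, so s ≈ 0.76·0.24·(1.28)²/(0.89−0.76)² = 17.7.
At s = 17.7: P(θ<0.89) ≈ 0.923. Adjusting to match 0.9 gives s ≈ 14.86.
So α = 0.76·14.86 ≈ 11.30, β = 0.24·14.86 ≈ 3.57.

α ≈ 11.30, β ≈ 3.57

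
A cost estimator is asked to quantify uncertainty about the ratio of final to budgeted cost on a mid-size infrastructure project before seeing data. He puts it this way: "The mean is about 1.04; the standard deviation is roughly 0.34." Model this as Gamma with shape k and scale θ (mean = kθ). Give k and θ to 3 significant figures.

k ≈ 9.36, θ ≈ 0.111

For Gamma(k, scale θ): mean = kθ, variance = kθ², so CV = 1/√k.
CV = SD/mean = 0.34/1.04 = 0.3269, hence k = 1/CV² = 9.36.
Then θ = mean/k = 1.04/9.36 = 0.111.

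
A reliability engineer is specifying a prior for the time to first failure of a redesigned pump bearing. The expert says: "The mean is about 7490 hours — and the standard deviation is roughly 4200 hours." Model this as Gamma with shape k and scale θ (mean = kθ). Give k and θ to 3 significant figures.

k ≈ 3.18, θ ≈ 2360

For Gamma(k, scale θ): mean = kθ, variance = kθ², so CV = 1/√k.
CV = SD/mean = 4200/7490 = 0.5607, hence k = 1/CV² = 3.18.
Then θ = mean/k = 7490/3.18 = 2360.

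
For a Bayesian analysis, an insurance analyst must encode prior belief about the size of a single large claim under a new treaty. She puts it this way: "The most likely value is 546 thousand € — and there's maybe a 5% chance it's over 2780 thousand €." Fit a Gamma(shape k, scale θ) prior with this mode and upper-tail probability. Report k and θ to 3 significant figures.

Gamma(k,θ) with k>1 has mode (k−1)θ, so θ = 546/(k−1).
Need P(X < 2780) = 0.95 with θ tied to k this way. Start at k = 2, θ = 546: P(X<2780) ≈ 0.963.
Too high — lower k to spread out. Iterating converges to k ≈ 1.9.
Then θ = 546/(1.9−1) ≈ 607.

k ≈ 1.9, θ ≈ 607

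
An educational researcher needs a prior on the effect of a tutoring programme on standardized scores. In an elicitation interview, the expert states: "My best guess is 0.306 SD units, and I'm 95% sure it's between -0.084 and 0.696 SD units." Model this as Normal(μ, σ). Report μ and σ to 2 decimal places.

A symmetric 95% interval runs μ ± z·σ with z = 1.96.
Half-width = 0.39, so σ = 0.39/1.96 = 0.20.
μ is the stated best guess, 0.31.

μ = 0.31, σ = 0.20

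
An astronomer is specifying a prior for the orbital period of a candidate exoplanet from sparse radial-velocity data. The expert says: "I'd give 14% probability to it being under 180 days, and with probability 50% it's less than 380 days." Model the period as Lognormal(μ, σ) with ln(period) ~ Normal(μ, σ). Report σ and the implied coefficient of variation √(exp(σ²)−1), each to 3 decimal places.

σ ≈ 0.692, CV ≈ 0.783

If T ~ Lognormal(μ,σ) then ln T ~ Normal(μ,σ), so the p-quantile of ln T is μ + z_p·σ.
ln(180) = 5.193 and ln(380) = 5.94; z_{0.14} = -1.08, z_{0.5} = 0.
σ = (5.94 − 5.193)/(0 − (-1.08)) = 0.692.
μ = 5.193 − (-1.08)·0.692 = 5.940.
CV = √(exp(σ²)−1) = √(exp(0.4784)−1) = 0.783.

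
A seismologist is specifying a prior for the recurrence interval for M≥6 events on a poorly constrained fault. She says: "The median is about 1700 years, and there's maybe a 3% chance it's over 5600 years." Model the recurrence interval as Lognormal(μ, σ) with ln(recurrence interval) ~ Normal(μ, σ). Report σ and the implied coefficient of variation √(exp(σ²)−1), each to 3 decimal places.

σ ≈ 0.634, CV ≈ 0.703

If T ~ Lognormal(μ,σ) then ln T ~ Normal(μ,σ), so the p-quantile of ln T is μ + z_p·σ.
ln(1700) = 7.438 and ln(5600) = 8.631; z_{0.5} = 0, z_{0.97} = 1.881.
σ = (8.631 − 7.438)/(1.881 − (0)) = 0.634.
μ = 7.438 − (0)·0.634 = 7.438.
CV = √(exp(σ²)−1) = √(exp(0.4018)−1) = 0.703.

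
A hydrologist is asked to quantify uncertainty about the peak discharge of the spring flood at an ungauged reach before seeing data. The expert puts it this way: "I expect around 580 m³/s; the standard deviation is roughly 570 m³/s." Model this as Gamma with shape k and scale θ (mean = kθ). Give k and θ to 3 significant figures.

k ≈ 1.04, θ ≈ 560

For Gamma(k, scale θ): mean = kθ, variance = kθ², so CV = 1/√k.
CV = SD/mean = 570/580 = 0.9828, hence k = 1/CV² = 1.04.
Then θ = mean/k = 580/1.04 = 560.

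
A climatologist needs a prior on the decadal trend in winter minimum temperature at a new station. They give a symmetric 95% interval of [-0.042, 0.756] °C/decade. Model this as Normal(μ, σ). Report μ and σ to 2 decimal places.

μ = 0.36, σ = 0.20

A symmetric 95% interval runs μ ± z·σ with z = 1.96.
Half-width = 0.399, so σ = 0.399/1.96 = 0.20.
μ is the interval midpoint, 0.36.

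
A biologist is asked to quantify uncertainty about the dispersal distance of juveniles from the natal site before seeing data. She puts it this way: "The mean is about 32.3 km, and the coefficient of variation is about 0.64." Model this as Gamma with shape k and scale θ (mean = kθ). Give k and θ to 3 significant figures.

k ≈ 2.44, θ ≈ 13.2

For Gamma(k, scale θ): mean = kθ, variance = kθ², so CV = 1/√k.
CV = 0.64, hence k = 1/CV² = 2.44.
Then θ = mean/k = 32.3/2.44 = 13.2.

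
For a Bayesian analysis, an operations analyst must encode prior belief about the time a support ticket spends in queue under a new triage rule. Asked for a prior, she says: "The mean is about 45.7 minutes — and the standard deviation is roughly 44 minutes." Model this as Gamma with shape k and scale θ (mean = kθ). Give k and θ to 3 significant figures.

k ≈ 1.08, θ ≈ 42.4

For Gamma(k, scale θ): mean = kθ, variance = kθ², so CV = 1/√k.
CV = SD/mean = 44/45.7 = 0.9628, hence k = 1/CV² = 1.08.
Then θ = mean/k = 45.7/1.08 = 42.4.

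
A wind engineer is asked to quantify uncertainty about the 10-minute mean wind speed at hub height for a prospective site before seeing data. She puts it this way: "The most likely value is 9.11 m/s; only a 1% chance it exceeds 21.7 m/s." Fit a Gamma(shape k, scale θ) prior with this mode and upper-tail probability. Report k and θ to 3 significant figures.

Gamma(k,θ) with k>1 has mode (k−1)θ, so θ = 9.11/(k−1).
Need P(X < 21.7) = 0.99 with θ tied to k this way. Start at k = 2, θ = 9.11: P(X<21.7) ≈ 0.688.
Too low — raise k to concentrate. Iterating converges to k ≈ 7.3.
Then θ = 9.11/(7.3−1) ≈ 1.45.

k ≈ 7.3, θ ≈ 1.45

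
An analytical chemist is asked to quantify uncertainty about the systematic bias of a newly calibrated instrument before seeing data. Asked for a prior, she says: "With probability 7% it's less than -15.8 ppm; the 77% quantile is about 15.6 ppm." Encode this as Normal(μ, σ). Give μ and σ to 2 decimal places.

For Normal(μ,σ), the p-quantile is μ + z_p·σ. Here z_{0.07} = -1.476, z_{0.77} = 0.7388.
So -15.8 = μ − 1.476σ and 15.6 = μ + 0.7388σ.
Subtracting: σ = (15.6 − -15.8)/(0.7388 − (-1.476)) = 14.18.
Then μ = -15.8 − (-1.476)·14.18 = 5.12.

μ = 5.12, σ = 14.18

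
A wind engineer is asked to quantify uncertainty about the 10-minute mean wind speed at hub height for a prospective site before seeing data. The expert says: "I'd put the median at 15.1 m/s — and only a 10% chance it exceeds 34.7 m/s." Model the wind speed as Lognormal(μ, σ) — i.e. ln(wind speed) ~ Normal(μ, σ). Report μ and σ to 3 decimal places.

μ ≈ 2.715, σ ≈ 0.649

If T ~ Lognormal(μ,σ) then ln T ~ Normal(μ,σ), so the p-quantile of ln T is μ + z_p·σ.
ln(15.1) = 2.715 and ln(34.7) = 3.547; z_{0.5} = 0, z_{0.9} = 1.282.
σ = (3.547 − 2.715)/(1.282 − (0)) = 0.649.
μ = 2.715 − (0)·0.649 = 2.715.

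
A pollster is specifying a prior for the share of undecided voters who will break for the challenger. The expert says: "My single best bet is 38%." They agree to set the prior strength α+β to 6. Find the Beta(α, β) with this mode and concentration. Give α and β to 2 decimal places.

For α,β > 1 the Beta mode is (α−1)/(α+β−2). With α+β = 6, the mode is (α−1)/4.
Set (α−1)/4 = 0.38 → α = 1 + 0.38·4 = 2.52.
β = 6 − α = 3.48.

α = 2.52, β = 3.48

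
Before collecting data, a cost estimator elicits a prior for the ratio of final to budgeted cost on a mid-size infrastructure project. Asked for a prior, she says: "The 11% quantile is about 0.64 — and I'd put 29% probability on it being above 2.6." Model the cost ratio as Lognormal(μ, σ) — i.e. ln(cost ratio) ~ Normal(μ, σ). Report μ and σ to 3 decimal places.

μ ≈ 0.520, σ ≈ 0.788

If T ~ Lognormal(μ,σ) then ln T ~ Normal(μ,σ), so the p-quantile of ln T is μ + z_p·σ.
ln(0.64) = -0.4463 and ln(2.6) = 0.9555; z_{0.11} = -1.227, z_{0.71} = 0.5534.
σ = (0.9555 − -0.4463)/(0.5534 − (-1.227)) = 0.788.
μ = -0.4463 − (-1.227)·0.788 = 0.520.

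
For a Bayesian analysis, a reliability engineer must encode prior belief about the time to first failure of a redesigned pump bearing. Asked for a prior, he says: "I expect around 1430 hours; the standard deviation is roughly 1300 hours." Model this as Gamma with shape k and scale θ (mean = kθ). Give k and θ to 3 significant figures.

For Gamma(k, scale θ): mean = kθ, variance = kθ², so CV = 1/√k.
CV = SD/mean = 1300/1430 = 0.9091, hence k = 1/CV² = 1.21.
Then θ = mean/k = 1430/1.21 = 1180.

k ≈ 1.21, θ ≈ 1180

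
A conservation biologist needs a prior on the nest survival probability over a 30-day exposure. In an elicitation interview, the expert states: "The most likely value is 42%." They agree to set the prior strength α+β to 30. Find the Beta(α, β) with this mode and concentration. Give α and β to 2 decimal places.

α = 12.76, β = 17.24

For α,β > 1 the Beta mode is (α−1)/(α+β−2). With α+β = 30, the mode is (α−1)/28.
Set (α−1)/28 = 0.42 → α = 1 + 0.42·28 = 12.76.
β = 30 − α = 17.24.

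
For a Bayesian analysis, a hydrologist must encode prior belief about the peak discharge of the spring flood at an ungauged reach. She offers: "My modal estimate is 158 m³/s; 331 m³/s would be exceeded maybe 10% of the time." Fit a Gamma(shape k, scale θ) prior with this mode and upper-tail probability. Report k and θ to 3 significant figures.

Gamma(k,θ) with k>1 has mode (k−1)θ, so θ = 158/(k−1).
Need P(X < 331) = 0.9 with θ tied to k this way. Start at k = 2, θ = 158: P(X<331) ≈ 0.619.
Too low — raise k to concentrate. Iterating converges to k ≈ 4.51.
Then θ = 158/(4.51−1) ≈ 45.

k ≈ 4.51, θ ≈ 45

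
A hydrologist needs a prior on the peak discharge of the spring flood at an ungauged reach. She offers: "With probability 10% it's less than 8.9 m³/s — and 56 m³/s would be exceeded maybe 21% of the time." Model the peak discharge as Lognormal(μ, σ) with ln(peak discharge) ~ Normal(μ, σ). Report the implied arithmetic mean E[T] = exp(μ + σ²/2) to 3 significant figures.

If T ~ Lognormal(μ,σ) then ln T ~ Normal(μ,σ), so the p-quantile of ln T is μ + z_p·σ.
ln(8.9) = 2.186 and ln(56) = 4.025; z_{0.1} = -1.282, z_{0.79} = 0.8064.
σ = (4.025 − 2.186)/(0.8064 − (-1.282)) = 0.881.
μ = 2.186 − (-1.282)·0.881 = 3.315.
E[T] = exp(μ + σ²/2) = exp(3.315 + 0.3880) = 40.6 m³/s.

E[T] ≈ 40.6 m³/s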